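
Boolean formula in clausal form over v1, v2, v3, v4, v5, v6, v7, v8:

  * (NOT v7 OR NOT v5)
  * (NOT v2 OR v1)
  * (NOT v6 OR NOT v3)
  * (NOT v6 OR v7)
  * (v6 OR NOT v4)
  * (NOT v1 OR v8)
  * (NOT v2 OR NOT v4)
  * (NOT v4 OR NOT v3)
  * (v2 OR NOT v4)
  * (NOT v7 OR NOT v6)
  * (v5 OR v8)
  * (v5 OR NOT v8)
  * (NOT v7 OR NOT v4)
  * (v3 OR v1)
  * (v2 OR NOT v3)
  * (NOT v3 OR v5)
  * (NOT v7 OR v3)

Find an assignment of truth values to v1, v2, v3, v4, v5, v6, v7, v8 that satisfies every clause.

v4 occurs only negated in the remaining clauses — set v4 = False.
Branch on v1: take v1 = True.
  then v8 is forced to True.
  then v5 is forced to True.
  then v7 is forced to False.
  then v6 is forced to False.
Branch on v2: take v2 = True.
v3 is now unconstrained; take v3 = False.

v1=T  v2=T  v3=F  v4=F  v5=T  v6=F  v7=F  v8=T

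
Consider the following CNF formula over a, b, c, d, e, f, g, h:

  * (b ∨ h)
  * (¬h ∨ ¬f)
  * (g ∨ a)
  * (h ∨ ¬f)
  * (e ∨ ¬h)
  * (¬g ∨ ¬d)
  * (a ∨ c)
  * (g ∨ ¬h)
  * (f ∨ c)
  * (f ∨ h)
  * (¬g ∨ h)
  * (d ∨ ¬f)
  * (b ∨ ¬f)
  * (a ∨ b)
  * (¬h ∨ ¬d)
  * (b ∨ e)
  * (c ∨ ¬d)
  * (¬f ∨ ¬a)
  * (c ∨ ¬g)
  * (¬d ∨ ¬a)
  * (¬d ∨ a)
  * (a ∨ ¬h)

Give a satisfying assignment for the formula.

Pure literal: c appears only positively; assign c = True.
e occurs only positively in the remaining clauses — set e = True.
Set a = True and propagate.
  then f is forced to False.
  then h is forced to True.
  then g is forced to True.
  then d is forced to False.
b is now unconstrained; take b = False.
Every clause has at least one true literal under this assignment.

a=1, b=0, c=1, d=0, e=1, f=0, g=1, h=1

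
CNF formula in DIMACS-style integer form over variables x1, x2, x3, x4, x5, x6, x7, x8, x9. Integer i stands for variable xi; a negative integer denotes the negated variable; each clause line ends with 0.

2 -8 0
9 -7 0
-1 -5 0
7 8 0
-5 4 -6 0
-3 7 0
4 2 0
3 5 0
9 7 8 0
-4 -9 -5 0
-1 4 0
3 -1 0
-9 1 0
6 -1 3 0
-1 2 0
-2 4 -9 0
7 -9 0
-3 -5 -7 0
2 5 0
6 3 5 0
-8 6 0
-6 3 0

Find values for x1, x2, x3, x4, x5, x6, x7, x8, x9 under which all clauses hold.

x1=True  x2=True  x3=True  x4=True  x5=False  x6=True  x7=True  x8=False  x9=True

Check each clause:
  1. (!x8 || x2) — !x8 is true.
  2. (x9 || !x7) — x9 is true.
  3. (!x1 || !x5) — !x5 is true.
  4. (x7 || x8) — x7 is true.
  5. (!x6 || !x5 || x4) — !x5 is true.
  6. (!x3 || x7) — x7 is true.
  7. (x4 || x2) — x2 is true.
  8. (x3 || x5) — x3 is true.
  9. (x7 || x8 || x9) — x9 is true.
  10. (!x4 || !x9 || !x5) — !x5 is true.
  11. (!x1 || x4) — x4 is true.
  12. (x3 || !x1) — x3 is true.
  13. (x1 || !x9) — x1 is true.
  14. (!x1 || x6 || x3) — x3 is true.
  15. (x2 || !x1) — x2 is true.
  16. (x4 || !x9 || !x2) — x4 is true.
  17. (!x9 || x7) — x7 is true.
  18. (!x3 || !x5 || !x7) — !x5 is true.
  19. (x5 || x2) — x2 is true.
  20. (x6 || x5 || x3) — x3 is true.
  21. (x6 || !x8) — !x8 is true.
  22. (x3 || !x6) — x3 is true.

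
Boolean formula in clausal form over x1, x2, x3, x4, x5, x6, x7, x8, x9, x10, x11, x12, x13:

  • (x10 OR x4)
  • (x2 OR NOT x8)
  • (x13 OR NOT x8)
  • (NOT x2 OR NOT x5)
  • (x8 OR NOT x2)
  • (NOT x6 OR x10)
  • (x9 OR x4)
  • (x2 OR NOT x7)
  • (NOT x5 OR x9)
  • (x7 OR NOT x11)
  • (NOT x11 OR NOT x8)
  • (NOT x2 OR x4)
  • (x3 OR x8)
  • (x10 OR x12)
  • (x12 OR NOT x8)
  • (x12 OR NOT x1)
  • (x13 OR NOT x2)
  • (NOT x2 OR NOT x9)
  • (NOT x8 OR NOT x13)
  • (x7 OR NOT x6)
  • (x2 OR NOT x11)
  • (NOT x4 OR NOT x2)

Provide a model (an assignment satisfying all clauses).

x1=T, x2=F, x3=T, x4=T, x5=F, x6=F, x7=F, x8=F, x9=T, x10=F, x11=F, x12=T, x13=F

Check each clause:
  1. (x4 OR x10) — x4 is true.
  2. (x2 OR NOT x8) — NOT x8 is true.
  3. (x13 OR NOT x8) — NOT x8 is true.
  4. (NOT x5 OR NOT x2) — NOT x5 is true.
  5. (x8 OR NOT x2) — NOT x2 is true.
  6. (NOT x6 OR x10) — NOT x6 is true.
  7. (x4 OR x9) — x9 is true.
  8. (x2 OR NOT x7) — NOT x7 is true.
  9. (x9 OR NOT x5) — x9 is true.
  10. (NOT x11 OR x7) — NOT x11 is true.
  11. (NOT x11 OR NOT x8) — NOT x8 is true.
  12. (x4 OR NOT x2) — x4 is true.
  13. (x8 OR x3) — x3 is true.
  14. (x10 OR x12) — x12 is true.
  15. (NOT x8 OR x12) — NOT x8 is true.
  16. (x12 OR NOT x1) — x12 is true.
  17. (x13 OR NOT x2) — NOT x2 is true.
  18. (NOT x9 OR NOT x2) — NOT x2 is true.
  19. (NOT x8 OR NOT x13) — NOT x8 is true.
  20. (NOT x6 OR x7) — NOT x6 is true.
  21. (x2 OR NOT x11) — NOT x11 is true.
  22. (NOT x2 OR NOT x4) — NOT x2 is true.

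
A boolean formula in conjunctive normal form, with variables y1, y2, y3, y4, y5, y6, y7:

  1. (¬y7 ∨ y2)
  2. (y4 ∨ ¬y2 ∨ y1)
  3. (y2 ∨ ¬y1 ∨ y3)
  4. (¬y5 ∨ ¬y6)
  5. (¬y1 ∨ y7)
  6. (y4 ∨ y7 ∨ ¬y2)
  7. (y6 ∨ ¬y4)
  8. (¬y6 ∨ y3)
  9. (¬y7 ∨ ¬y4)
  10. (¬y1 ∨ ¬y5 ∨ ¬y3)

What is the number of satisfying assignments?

11

Case analysis on y1 and y2:
  y1=1, y2=1: remaining (y3,y4,y5,y6,y7) ∈ {(0,0,0,0,1); (0,0,1,0,1); (1,0,0,0,1); (1,0,0,1,1)} — 4.
  y1=1, y2=0: a clause becomes empty — 0.
  y1=0, y2=1: remaining (y3,y4,y5,y6,y7) ∈ {(1,1,0,1,0)} — 1.
  y1=0, y2=0: 6 of the 32 assignments to (y3,y4,y5,y6,y7) work.
Total: 4 + 0 + 1 + 6 = 11.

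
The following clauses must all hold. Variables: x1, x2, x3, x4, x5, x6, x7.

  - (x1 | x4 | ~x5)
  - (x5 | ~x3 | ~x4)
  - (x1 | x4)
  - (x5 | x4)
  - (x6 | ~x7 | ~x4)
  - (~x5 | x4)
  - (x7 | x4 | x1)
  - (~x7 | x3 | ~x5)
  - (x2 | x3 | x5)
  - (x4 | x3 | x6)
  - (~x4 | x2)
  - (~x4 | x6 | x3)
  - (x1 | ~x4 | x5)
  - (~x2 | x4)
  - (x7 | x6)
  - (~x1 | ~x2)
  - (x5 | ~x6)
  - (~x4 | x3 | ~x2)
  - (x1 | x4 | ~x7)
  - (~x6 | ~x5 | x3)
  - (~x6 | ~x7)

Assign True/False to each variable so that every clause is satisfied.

x1 = False, x2 = True, x3 = True, x4 = True, x5 = True, x6 = True, x7 = False

Try x1 = False.
  then x4 is forced to True.
  then x2 is forced to True.
  then x5 is forced to True.
  then x3 is forced to True.
The remaining clauses are satisfied by x6 = True, x7 = False.
Check each clause:
  1. (~x5 | x1 | x4) — x4 is true.
  2. (~x3 | x5 | ~x4) — x5 is true.
  3. (x1 | x4) — x4 is true.
  4. (x4 | x5) — x4 is true.
  5. (~x7 | ~x4 | x6) — ~x7 is true.
  6. (~x5 | x4) — x4 is true.
  7. (x1 | x4 | x7) — x4 is true.
  8. (x3 | ~x7 | ~x5) — ~x7 is true.
  9. (x5 | x3 | x2) — x2 is true.
  10. (x4 | x6 | x3) — x3 is true.
  11. (x2 | ~x4) — x2 is true.
  12. (x3 | ~x4 | x6) — x3 is true.
  13. (~x4 | x1 | x5) — x5 is true.
  14. (~x2 | x4) — x4 is true.
  15. (x7 | x6) — x6 is true.
  16. (~x2 | ~x1) — ~x1 is true.
  17. (x5 | ~x6) — x5 is true.
  18. (x3 | ~x4 | ~x2) — x3 is true.
  19. (x1 | ~x7 | x4) — ~x7 is true.
  20. (~x6 | x3 | ~x5) — x3 is true.
  21. (~x6 | ~x7) — ~x7 is true.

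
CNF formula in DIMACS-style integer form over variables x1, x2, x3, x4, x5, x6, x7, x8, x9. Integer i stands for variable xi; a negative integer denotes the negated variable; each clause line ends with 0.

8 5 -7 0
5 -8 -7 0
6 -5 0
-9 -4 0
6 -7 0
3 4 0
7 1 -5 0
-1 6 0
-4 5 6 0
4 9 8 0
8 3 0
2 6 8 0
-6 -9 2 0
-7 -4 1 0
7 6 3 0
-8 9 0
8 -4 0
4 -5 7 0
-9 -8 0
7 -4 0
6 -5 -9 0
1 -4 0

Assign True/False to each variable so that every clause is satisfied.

x1 = T, x2 = T, x3 = T, x4 = F, x5 = T, x6 = T, x7 = T, x8 = F, x9 = T

Check each clause:
  1. (x8 ∨ ¬x7 ∨ x5) — x5 is true.
  2. (x5 ∨ ¬x7 ∨ ¬x8) — ¬x8 is true.
  3. (x6 ∨ ¬x5) — x6 is true.
  4. (¬x9 ∨ ¬x4) — ¬x4 is true.
  5. (¬x7 ∨ x6) — x6 is true.
  6. (x3 ∨ x4) — x3 is true.
  7. (¬x5 ∨ x1 ∨ x7) — x1 is true.
  8. (x6 ∨ ¬x1) — x6 is true.
  9. (¬x4 ∨ x5 ∨ x6) — ¬x4 is true.
  10. (x4 ∨ x9 ∨ x8) — x9 is true.
  11. (x8 ∨ x3) — x3 is true.
  12. (x2 ∨ x6 ∨ x8) — x2 is true.
  13. (x2 ∨ ¬x6 ∨ ¬x9) — x2 is true.
  14. (¬x4 ∨ x1 ∨ ¬x7) — ¬x4 is true.
  15. (x3 ∨ x7 ∨ x6) — x3 is true.
  16. (x9 ∨ ¬x8) — ¬x8 is true.
  17. (¬x4 ∨ x8) — ¬x4 is true.
  18. (¬x5 ∨ x7 ∨ x4) — x7 is true.
  19. (¬x8 ∨ ¬x9) — ¬x8 is true.
  20. (¬x4 ∨ x7) — ¬x4 is true.
  21. (¬x9 ∨ ¬x5 ∨ x6) — x6 is true.
  22. (x1 ∨ ¬x4) — x1 is true.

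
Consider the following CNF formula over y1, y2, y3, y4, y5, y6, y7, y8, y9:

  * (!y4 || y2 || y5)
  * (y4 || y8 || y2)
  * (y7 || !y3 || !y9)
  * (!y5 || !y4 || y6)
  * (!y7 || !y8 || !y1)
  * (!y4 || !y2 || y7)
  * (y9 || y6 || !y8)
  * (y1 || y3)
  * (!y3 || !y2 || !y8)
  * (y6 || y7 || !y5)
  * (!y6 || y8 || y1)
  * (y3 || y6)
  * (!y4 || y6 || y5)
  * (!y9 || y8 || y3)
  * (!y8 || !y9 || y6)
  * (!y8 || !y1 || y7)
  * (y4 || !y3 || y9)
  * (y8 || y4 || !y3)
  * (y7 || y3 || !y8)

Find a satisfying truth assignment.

Try y1 = True.
For the remaining variables, y2 = False, y3 = False, y4 = True, y5 = True, y6 = True, y7 = True, y8 = False, y9 = False works.
Check each clause:
  1. (y5 || !y4 || y2) — y5 is true.
  2. (y8 || y2 || y4) — y4 is true.
  3. (!y3 || !y9 || y7) — !y9 is true.
  4. (!y4 || y6 || !y5) — y6 is true.
  5. (!y7 || !y1 || !y8) — !y8 is true.
  6. (!y2 || y7 || !y4) — !y2 is true.
  7. (!y8 || y9 || y6) — !y8 is true.
  8. (y1 || y3) — y1 is true.
  9. (!y3 || !y8 || !y2) — !y8 is true.
  10. (y6 || y7 || !y5) — y6 is true.
  11. (y8 || !y6 || y1) — y1 is true.
  12. (y3 || y6) — y6 is true.
  13. (y6 || y5 || !y4) — y5 is true.
  14. (y3 || y8 || !y9) — !y9 is true.
  15. (y6 || !y8 || !y9) — !y8 is true.
  16. (!y1 || !y8 || y7) — !y8 is true.
  17. (!y3 || y4 || y9) — y4 is true.
  18. (!y3 || y8 || y4) — y4 is true.
  19. (y3 || y7 || !y8) — !y8 is true.

y1=T  y2=F  y3=F  y4=T  y5=T  y6=T  y7=T  y8=F  y9=F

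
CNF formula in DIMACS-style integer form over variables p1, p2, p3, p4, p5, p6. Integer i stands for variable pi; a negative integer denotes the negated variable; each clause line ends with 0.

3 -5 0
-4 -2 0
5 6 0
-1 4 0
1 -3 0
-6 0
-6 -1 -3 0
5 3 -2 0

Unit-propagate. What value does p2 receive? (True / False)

False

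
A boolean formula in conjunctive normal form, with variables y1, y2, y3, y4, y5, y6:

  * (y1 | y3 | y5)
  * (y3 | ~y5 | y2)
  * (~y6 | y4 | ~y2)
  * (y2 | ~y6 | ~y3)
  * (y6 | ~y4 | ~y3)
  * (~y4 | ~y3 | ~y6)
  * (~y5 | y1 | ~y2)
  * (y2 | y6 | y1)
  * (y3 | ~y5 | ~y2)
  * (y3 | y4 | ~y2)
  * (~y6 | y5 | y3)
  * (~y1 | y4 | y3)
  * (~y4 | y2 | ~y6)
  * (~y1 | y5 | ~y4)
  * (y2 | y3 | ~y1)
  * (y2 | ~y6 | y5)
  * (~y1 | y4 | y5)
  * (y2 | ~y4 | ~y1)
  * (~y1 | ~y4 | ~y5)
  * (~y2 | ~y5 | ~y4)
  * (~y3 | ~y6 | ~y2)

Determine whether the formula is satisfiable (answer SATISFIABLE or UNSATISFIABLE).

Try y1 = True.
Try y2 = True.
For the remaining variables, y3 = True, y4 = False, y5 = True, y6 = False works.
So y1=1, y2=1, y3=1, y4=0, y5=1, y6=0 is a satisfying assignment.

SATISFIABLE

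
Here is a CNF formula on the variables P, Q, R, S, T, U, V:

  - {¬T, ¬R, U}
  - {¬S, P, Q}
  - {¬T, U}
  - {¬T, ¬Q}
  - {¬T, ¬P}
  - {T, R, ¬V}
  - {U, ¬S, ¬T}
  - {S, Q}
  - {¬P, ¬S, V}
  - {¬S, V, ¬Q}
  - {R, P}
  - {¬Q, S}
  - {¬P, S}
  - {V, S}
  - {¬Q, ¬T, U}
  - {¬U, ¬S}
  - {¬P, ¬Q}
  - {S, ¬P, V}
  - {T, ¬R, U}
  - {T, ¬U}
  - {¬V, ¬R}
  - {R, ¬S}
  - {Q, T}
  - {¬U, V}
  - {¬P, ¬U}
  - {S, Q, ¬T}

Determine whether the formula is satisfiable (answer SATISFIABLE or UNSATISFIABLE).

UNSATISFIABLE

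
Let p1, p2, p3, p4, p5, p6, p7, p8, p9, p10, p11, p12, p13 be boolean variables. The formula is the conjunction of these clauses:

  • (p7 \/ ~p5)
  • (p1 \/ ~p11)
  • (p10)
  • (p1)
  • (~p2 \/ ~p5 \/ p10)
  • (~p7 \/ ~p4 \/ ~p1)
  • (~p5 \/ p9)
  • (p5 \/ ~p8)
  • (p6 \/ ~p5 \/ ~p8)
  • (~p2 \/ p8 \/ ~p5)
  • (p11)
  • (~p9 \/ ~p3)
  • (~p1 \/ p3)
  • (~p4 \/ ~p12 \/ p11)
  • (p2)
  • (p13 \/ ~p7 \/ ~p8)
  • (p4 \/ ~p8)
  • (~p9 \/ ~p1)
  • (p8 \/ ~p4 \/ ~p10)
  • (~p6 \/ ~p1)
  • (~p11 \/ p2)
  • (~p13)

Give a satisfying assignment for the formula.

p1=T  p2=T  p3=T  p4=F  p5=F  p6=F  p7=T  p8=F  p9=F  p10=T  p11=T  p12=T  p13=F

Check each clause:
  1. (p7 \/ ~p5) — ~p5 is true.
  2. (p1 \/ ~p11) — p1 is true.
  3. (p10) — p10 is true.
  4. (p1) — p1 is true.
  5. (~p5 \/ p10 \/ ~p2) — p10 is true.
  6. (~p1 \/ ~p4 \/ ~p7) — ~p4 is true.
  7. (~p5 \/ p9) — ~p5 is true.
  8. (p5 \/ ~p8) — ~p8 is true.
  9. (~p5 \/ ~p8 \/ p6) — ~p8 is true.
  10. (~p2 \/ ~p5 \/ p8) — ~p5 is true.
  11. (p11) — p11 is true.
  12. (~p9 \/ ~p3) — ~p9 is true.
  13. (~p1 \/ p3) — p3 is true.
  14. (~p12 \/ ~p4 \/ p11) — p11 is true.
  15. (p2) — p2 is true.
  16. (~p8 \/ ~p7 \/ p13) — ~p8 is true.
  17. (~p8 \/ p4) — ~p8 is true.
  18. (~p9 \/ ~p1) — ~p9 is true.
  19. (~p4 \/ ~p10 \/ p8) — ~p4 is true.
  20. (~p6 \/ ~p1) — ~p6 is true.
  21. (~p11 \/ p2) — p2 is true.
  22. (~p13) — ~p13 is true.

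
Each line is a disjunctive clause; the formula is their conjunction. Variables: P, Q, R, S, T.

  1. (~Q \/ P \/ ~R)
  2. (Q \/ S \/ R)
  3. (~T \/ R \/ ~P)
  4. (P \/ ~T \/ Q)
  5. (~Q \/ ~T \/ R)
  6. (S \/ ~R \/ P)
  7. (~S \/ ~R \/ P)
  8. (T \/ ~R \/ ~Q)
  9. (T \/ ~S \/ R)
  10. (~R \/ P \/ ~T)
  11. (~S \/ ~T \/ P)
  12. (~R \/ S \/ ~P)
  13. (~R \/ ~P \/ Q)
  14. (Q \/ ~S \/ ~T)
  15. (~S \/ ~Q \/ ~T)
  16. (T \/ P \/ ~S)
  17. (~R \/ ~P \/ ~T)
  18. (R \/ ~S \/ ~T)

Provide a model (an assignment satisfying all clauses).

P=F  Q=T  R=F  S=F  T=F

Check each clause:
  1. (~Q \/ ~R \/ P) — ~R is true.
  2. (Q \/ S \/ R) — Q is true.
  3. (R \/ ~T \/ ~P) — ~P is true.
  4. (Q \/ ~T \/ P) — Q is true.
  5. (~Q \/ ~T \/ R) — ~T is true.
  6. (S \/ ~R \/ P) — ~R is true.
  7. (~S \/ ~R \/ P) — ~S is true.
  8. (~Q \/ T \/ ~R) — ~R is true.
  9. (T \/ ~S \/ R) — ~S is true.
  10. (~T \/ ~R \/ P) — ~T is true.
  11. (~S \/ ~T \/ P) — ~T is true.
  12. (S \/ ~R \/ ~P) — ~R is true.
  13. (Q \/ ~P \/ ~R) — Q is true.
  14. (Q \/ ~T \/ ~S) — Q is true.
  15. (~Q \/ ~S \/ ~T) — ~T is true.
  16. (T \/ ~S \/ P) — ~S is true.
  17. (~T \/ ~R \/ ~P) — ~T is true.
  18. (~T \/ R \/ ~S) — ~S is true.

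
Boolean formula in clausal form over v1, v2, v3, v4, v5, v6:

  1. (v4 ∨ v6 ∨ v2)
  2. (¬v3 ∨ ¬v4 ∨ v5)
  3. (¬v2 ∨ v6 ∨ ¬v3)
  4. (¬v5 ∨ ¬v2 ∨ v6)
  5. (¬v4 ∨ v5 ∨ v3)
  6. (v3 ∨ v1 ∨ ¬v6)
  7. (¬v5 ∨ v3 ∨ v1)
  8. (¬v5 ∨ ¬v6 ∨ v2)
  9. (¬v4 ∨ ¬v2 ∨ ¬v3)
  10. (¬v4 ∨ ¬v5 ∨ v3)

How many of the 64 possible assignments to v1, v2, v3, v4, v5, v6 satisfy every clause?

Case analysis on v3 and v5:
  v3=T, v5=T: remaining (v1,v2,v4,v6) ∈ {(F,F,T,F); (F,T,F,T); (T,F,T,F); (T,T,F,T)} — 4.
  v3=T, v5=F: remaining (v1,v2,v4,v6) ∈ {(F,F,F,T); (F,T,F,T); (T,F,F,T); (T,T,F,T)} — 4.
  v3=F, v5=T: remaining (v1,v2,v4,v6) ∈ {(T,T,F,T)} — 1.
  v3=F, v5=F: remaining (v1,v2,v4,v6) ∈ {(F,T,F,F); (T,F,F,T); (T,T,F,F); (T,T,F,T)} — 4.
Total: 4 + 4 + 1 + 4 = 13.

13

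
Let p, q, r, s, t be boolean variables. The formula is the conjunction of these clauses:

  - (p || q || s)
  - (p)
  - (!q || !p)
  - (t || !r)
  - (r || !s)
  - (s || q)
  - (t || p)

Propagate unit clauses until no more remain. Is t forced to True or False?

True

Unit clause (p) sets p = True.
From (!q || !p) and p = True: q = False.
(s || q) with q = False leaves only s, so s = True.
(!s || r) with s = True leaves only r, so r = True.
From (!r || t) and r = True: t = True.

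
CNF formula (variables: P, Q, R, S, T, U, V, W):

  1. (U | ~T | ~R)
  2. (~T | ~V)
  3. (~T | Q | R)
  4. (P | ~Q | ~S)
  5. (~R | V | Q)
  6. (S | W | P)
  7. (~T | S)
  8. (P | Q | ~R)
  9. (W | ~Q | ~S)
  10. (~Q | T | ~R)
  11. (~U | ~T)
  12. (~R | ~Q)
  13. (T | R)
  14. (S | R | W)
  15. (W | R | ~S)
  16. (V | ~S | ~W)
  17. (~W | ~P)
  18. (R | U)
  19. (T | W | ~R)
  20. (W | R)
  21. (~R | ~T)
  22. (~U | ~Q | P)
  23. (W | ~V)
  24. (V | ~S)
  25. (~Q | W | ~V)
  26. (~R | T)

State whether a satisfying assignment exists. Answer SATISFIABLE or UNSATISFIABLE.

UNSATISFIABLE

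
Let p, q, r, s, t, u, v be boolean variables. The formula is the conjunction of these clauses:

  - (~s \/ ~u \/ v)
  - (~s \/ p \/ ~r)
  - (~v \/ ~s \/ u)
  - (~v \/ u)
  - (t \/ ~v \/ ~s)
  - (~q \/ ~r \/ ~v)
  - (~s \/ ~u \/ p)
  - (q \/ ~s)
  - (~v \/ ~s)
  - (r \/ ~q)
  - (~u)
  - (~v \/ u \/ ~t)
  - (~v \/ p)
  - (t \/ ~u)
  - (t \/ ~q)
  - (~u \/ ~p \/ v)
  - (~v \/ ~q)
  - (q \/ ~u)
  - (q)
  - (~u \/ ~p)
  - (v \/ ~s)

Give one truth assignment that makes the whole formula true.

p = F  q = T  r = T  s = F  t = T  u = F  v = F

(~u) is a unit clause, so u = False.
(~v) is a unit clause, so v = False.
Unit propagation: (q) forces q = True.
The clause (r) is unit: r must be True.
Unit propagation: (t) forces t = True.
Unit propagation: (~s) forces s = False.
p is now unconstrained; take p = False.
Check each clause:
  1. (~u \/ ~s \/ v) — ~u is true.
  2. (~r \/ ~s \/ p) — ~s is true.
  3. (~s \/ u \/ ~v) — ~v is true.
  4. (~v \/ u) — ~v is true.
  5. (t \/ ~v \/ ~s) — ~v is true.
  6. (~r \/ ~v \/ ~q) — ~v is true.
  7. (p \/ ~u \/ ~s) — ~u is true.
  8. (~s \/ q) — q is true.
  9. (~s \/ ~v) — ~v is true.
  10. (~q \/ r) — r is true.
  11. (~u) — ~u is true.
  12. (u \/ ~t \/ ~v) — ~v is true.
  13. (p \/ ~v) — ~v is true.
  14. (~u \/ t) — ~u is true.
  15. (~q \/ t) — t is true.
  16. (v \/ ~p \/ ~u) — ~u is true.
  17. (~q \/ ~v) — ~v is true.
  18. (q \/ ~u) — q is true.
  19. (q) — q is true.
  20. (~u \/ ~p) — ~u is true.
  21. (v \/ ~s) — ~s is true.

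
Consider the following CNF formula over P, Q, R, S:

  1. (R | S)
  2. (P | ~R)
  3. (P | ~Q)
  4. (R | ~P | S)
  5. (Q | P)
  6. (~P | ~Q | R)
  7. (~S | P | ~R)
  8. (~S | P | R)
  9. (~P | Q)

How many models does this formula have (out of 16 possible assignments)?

2

The models are:
  P=T Q=T R=T S=F
  P=T Q=T R=T S=T
Count: 2.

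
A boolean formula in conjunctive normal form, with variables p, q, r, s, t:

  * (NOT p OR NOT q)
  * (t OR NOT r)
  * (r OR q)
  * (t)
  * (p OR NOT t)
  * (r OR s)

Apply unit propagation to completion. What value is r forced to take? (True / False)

True

Unit clause (t) sets t = True.
In (NOT t OR p), NOT t is now false; p must hold, so p = True.
In (NOT q OR NOT p), NOT p is now false; NOT q must hold, so q = False.
(q OR r): since q = False, the clause reduces to (r). r = True.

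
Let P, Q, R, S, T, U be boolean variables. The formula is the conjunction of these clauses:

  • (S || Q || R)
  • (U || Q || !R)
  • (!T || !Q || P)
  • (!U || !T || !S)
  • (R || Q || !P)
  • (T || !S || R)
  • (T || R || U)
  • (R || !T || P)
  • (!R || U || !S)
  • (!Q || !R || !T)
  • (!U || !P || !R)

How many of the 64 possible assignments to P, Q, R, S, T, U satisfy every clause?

12

Split on R, then T.
  R=T, T=T: remaining (P,Q,S,U) ∈ {(F,F,F,T)} — 1.
  R=T, T=F: 6 of the 16 assignments to (P,Q,S,U) work.
  R=F, T=T: remaining (P,Q,S,U) ∈ {(T,T,F,F); (T,T,F,T); (T,T,T,F)} — 3.
  R=F, T=F: remaining (P,Q,S,U) ∈ {(F,T,F,T); (T,T,F,T)} — 2.
Total: 1 + 6 + 3 + 2 = 12.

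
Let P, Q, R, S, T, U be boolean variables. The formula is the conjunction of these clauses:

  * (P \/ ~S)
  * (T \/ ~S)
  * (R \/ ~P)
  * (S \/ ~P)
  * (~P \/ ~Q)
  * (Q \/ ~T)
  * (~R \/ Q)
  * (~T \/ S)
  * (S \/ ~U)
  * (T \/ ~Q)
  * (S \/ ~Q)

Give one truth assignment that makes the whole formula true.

P=F, Q=F, R=F, S=F, T=F, U=F

Check each clause:
  1. (P \/ ~S) — ~S is true.
  2. (T \/ ~S) — ~S is true.
  3. (R \/ ~P) — ~P is true.
  4. (~P \/ S) — ~P is true.
  5. (~P \/ ~Q) — ~P is true.
  6. (Q \/ ~T) — ~T is true.
  7. (~R \/ Q) — ~R is true.
  8. (S \/ ~T) — ~T is true.
  9. (~U \/ S) — ~U is true.
  10. (~Q \/ T) — ~Q is true.
  11. (S \/ ~Q) — ~Q is true.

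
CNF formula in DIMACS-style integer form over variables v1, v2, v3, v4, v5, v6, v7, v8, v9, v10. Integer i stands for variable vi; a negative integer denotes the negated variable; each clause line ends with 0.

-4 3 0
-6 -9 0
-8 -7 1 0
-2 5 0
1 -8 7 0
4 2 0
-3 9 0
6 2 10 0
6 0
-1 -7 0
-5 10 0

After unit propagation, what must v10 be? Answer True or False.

(v6) is a unit clause: v6 = True.
In (NOT v9 OR NOT v6), NOT v6 is now false; NOT v9 must hold, so v9 = False.
(NOT v3 OR v9) with v9 = False leaves only NOT v3, so v3 = False.
(v3 OR NOT v4): since v3 = False, the clause reduces to (NOT v4). v4 = False.
(v2 OR v4): since v4 = False, the clause reduces to (v2). v2 = True.
(v5 OR NOT v2) with v2 = True leaves only v5, so v5 = True.
In (NOT v5 OR v10), NOT v5 is now false; v10 must hold, so v10 = True.

True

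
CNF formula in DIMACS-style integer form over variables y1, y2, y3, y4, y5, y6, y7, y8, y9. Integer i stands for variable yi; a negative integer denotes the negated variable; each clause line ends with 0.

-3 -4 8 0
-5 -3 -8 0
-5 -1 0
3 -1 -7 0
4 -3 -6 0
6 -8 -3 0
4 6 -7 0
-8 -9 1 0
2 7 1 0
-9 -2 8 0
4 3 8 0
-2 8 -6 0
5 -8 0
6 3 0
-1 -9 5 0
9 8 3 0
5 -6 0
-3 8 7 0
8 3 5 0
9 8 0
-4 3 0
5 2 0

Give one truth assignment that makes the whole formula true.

y1 = F, y2 = T, y3 = F, y4 = F, y5 = T, y6 = T, y7 = F, y8 = T, y9 = F

Branch on y1: take y1 = False.
Try y2 = True.
Branch on y3: take y3 = False.
  then y6 is forced to True.
  then y8 is forced to True.
  then y9 is forced to False.
  then y5 is forced to True.
  then y4 is forced to False.
y7 is now unconstrained; take y7 = False.
Every clause has at least one true literal under this assignment.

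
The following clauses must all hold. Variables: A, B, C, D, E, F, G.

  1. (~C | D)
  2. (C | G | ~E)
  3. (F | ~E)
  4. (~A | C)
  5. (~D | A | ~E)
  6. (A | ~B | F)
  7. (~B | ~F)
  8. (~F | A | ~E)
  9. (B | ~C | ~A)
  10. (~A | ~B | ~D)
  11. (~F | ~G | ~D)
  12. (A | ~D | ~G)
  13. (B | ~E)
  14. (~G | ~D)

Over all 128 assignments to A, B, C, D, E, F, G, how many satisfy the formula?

8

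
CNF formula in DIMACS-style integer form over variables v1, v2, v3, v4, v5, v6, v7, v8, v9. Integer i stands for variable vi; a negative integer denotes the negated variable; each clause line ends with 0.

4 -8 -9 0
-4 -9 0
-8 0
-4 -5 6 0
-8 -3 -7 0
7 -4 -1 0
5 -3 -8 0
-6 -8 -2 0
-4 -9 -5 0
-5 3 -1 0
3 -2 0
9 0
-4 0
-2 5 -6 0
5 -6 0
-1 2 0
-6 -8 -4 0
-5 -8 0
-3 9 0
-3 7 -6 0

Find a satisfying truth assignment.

v1=False, v2=True, v3=True, v4=False, v5=True, v6=False, v7=False, v8=False, v9=True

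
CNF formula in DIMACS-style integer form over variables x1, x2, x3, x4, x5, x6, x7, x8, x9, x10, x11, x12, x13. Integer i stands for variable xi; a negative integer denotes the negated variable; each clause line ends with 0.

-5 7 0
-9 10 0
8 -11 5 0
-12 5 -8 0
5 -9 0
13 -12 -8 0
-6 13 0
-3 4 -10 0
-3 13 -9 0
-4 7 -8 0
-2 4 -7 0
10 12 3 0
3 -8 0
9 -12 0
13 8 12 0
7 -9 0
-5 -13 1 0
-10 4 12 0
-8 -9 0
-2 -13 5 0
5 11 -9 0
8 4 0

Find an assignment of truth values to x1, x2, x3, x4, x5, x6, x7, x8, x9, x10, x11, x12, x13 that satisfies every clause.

x1=False, x2=False, x3=False, x4=True, x5=False, x6=True, x7=True, x8=False, x9=False, x10=True, x11=False, x12=False, x13=True

Pure literal: x2 appears only negated; assign x2 = False.
Set x1 = False and propagate.
Branch on x3: take x3 = False.
  then x8 is forced to False.
  then x4 is forced to True.
For the remaining variables, x5 = False, x6 = True, x7 = True, x9 = False, x10 = True, x11 = False, x12 = False, x13 = True works.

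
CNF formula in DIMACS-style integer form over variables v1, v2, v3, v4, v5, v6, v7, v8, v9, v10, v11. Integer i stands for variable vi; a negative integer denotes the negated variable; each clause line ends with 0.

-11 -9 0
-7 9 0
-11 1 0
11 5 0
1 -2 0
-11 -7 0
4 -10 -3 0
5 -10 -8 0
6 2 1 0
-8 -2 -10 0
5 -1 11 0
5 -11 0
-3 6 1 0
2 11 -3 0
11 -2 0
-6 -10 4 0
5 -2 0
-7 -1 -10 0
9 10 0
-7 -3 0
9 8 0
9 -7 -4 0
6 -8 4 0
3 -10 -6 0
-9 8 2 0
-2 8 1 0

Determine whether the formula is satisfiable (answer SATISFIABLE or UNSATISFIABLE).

Pure literal: v5 appears only positively; assign v5 = True.
Pure literal: v7 appears only negated; assign v7 = False.
Try v1 = True.
Try v2 = False.
The remaining clauses are satisfied by v3 = False, v4 = True, v6 = False, v8 = True, v9 = False, v10 = True, v11 = False.
Every clause has at least one true literal under this assignment.
So v1=T  v2=F  v3=F  v4=T  v5=T  v6=F  v7=F  v8=T  v9=F  v10=T  v11=F is a satisfying assignment.

SATISFIABLE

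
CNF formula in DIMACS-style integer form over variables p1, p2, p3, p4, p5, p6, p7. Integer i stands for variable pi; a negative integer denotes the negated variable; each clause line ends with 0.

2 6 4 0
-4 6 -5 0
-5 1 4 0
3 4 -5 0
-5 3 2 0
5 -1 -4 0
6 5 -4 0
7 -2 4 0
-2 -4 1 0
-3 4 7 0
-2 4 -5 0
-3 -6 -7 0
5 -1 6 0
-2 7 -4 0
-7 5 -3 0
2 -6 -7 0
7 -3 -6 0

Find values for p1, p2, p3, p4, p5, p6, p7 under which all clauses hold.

p1=0, p2=0, p3=0, p4=1, p5=0, p6=1, p7=0

Branch on p1: take p1 = False.
Try p2 = False.
For the remaining variables, p3 = False, p4 = True, p5 = False, p6 = True, p7 = False works.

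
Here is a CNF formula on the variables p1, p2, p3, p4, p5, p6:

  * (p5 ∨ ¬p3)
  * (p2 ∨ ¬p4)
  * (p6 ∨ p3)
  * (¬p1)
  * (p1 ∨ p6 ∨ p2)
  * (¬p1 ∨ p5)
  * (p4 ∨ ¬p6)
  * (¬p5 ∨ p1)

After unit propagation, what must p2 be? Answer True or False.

(¬p1) stands alone — p1 = False.
From (p1 ∨ ¬p5) and p1 = False: p5 = False.
(p5 ∨ ¬p3) with p5 = False leaves only ¬p3, so p3 = False.
(p6 ∨ p3) with p3 = False leaves only p6, so p6 = True.
In (p4 ∨ ¬p6), ¬p6 is now false; p4 must hold, so p4 = True.
(p2 ∨ ¬p4): since p4 = True, the clause reduces to (p2). p2 = True.

True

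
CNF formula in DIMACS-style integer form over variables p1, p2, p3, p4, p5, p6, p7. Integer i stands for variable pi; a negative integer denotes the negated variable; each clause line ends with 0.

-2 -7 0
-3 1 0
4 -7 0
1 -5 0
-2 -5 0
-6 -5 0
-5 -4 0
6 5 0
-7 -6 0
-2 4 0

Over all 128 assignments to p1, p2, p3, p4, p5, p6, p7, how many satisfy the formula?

11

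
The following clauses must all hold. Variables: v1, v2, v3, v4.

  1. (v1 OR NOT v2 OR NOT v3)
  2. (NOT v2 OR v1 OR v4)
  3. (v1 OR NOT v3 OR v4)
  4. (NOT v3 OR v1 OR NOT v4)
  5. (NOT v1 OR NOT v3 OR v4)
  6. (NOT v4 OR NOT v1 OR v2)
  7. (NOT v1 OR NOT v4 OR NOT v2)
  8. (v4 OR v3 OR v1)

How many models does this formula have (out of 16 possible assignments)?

Satisfying assignments:
  v1=0 v2=0 v3=0 v4=1
  v1=0 v2=1 v3=0 v4=1
  v1=1 v2=0 v3=0 v4=0
  v1=1 v2=1 v3=0 v4=0
Count: 4.

4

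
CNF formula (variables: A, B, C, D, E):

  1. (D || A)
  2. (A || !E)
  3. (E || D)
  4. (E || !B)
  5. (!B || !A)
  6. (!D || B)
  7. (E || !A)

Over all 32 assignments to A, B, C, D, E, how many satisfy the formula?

2

Satisfying assignments:
  A=1 B=0 C=0 D=0 E=1
  A=1 B=0 C=1 D=0 E=1
That's 2 in total.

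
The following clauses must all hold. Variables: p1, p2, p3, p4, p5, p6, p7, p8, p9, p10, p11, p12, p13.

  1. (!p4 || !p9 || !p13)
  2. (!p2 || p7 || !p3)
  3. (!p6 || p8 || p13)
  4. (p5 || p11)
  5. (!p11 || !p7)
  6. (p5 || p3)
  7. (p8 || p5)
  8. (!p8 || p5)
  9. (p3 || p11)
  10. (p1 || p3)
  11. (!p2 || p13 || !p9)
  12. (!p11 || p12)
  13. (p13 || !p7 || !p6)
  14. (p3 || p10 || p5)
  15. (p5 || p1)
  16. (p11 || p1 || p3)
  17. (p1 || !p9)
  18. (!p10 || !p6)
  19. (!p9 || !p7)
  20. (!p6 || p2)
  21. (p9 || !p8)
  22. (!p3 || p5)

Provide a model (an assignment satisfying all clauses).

p5 occurs only positively in the remaining clauses — set p5 = True.
Pure literal: p6 appears only negated; assign p6 = False.
Try p1 = False.
  then p3 is forced to True.
  then p9 is forced to False.
  then p8 is forced to False.
Set p2 = False and propagate.
For the remaining variables, p4 = True, p7 = True, p10 = True, p11 = False, p12 = False, p13 = True works.

p1=False, p2=False, p3=True, p4=True, p5=True, p6=False, p7=True, p8=False, p9=False, p10=True, p11=False, p12=False, p13=True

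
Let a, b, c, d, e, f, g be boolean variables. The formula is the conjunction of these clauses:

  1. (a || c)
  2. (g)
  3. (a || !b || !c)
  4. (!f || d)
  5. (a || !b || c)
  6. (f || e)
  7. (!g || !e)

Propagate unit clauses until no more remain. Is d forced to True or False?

True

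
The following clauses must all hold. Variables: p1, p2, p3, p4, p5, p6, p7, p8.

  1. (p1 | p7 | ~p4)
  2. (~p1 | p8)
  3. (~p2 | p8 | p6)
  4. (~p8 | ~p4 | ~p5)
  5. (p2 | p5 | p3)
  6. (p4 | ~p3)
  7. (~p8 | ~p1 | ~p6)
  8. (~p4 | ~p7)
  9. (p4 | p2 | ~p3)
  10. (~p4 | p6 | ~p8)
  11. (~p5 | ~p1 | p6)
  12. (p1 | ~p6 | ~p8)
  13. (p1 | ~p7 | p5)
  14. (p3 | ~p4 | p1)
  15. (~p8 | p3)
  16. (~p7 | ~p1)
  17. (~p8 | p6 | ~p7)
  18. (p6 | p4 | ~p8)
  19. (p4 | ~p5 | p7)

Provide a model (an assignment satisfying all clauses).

p1=False  p2=False  p3=False  p4=False  p5=True  p6=True  p7=True  p8=False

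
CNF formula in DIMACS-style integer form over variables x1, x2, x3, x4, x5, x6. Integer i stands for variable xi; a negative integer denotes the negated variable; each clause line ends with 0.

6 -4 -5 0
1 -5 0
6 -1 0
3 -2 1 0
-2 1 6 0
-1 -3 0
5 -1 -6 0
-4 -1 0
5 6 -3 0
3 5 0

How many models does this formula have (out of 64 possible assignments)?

The models are:
  x1=0 x2=0 x3=1 x4=0 x5=0 x6=1
  x1=0 x2=0 x3=1 x4=1 x5=0 x6=1
  x1=0 x2=1 x3=1 x4=0 x5=0 x6=1
  x1=0 x2=1 x3=1 x4=1 x5=0 x6=1
  x1=1 x2=0 x3=0 x4=0 x5=1 x6=1
  x1=1 x2=1 x3=0 x4=0 x5=1 x6=1
Count: 6.

6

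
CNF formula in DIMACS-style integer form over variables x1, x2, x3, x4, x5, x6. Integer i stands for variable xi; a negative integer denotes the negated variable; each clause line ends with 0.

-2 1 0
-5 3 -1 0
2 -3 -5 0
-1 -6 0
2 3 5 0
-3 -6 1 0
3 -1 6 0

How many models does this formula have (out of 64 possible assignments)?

12

Case analysis on x1 and x3:
  x1=T, x3=T: x4 free; 3 ways for (x2,x5,x6) × 2^1 = 6.
  x1=T, x3=F: a clause becomes empty — 0.
  x1=F, x3=T: remaining (x2,x4,x5,x6) ∈ {(F,F,F,F); (F,T,F,F)} — 2.
  x1=F, x3=F: remaining (x2,x4,x5,x6) ∈ {(F,F,T,F); (F,F,T,T); (F,T,T,F); (F,T,T,T)} — 4.
Total: 6 + 0 + 2 + 4 = 12.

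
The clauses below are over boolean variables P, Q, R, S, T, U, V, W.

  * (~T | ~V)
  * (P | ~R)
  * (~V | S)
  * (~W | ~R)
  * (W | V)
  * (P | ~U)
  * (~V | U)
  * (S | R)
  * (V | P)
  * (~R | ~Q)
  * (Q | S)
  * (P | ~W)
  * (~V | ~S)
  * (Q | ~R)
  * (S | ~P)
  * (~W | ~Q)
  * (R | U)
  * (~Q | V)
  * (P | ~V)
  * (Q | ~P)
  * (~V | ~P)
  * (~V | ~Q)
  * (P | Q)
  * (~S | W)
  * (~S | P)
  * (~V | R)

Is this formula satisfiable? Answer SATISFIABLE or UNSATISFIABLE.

UNSATISFIABLE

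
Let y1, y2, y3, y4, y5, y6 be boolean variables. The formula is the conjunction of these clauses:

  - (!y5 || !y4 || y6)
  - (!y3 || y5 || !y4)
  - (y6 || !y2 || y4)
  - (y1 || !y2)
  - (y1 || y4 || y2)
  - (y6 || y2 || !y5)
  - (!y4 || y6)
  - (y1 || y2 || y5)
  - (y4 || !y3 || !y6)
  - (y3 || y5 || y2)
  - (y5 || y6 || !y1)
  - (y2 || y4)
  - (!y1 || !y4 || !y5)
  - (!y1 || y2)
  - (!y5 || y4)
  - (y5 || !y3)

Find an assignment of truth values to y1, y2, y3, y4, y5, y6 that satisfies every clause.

y1=F, y2=F, y3=F, y4=T, y5=T, y6=T

Branch on y1: take y1 = False.
  then y2 is forced to False.
  then y4 is forced to True.
  then y6 is forced to True.
  then y5 is forced to True.
y3 is now unconstrained; take y3 = False.
Every clause has at least one true literal under this assignment.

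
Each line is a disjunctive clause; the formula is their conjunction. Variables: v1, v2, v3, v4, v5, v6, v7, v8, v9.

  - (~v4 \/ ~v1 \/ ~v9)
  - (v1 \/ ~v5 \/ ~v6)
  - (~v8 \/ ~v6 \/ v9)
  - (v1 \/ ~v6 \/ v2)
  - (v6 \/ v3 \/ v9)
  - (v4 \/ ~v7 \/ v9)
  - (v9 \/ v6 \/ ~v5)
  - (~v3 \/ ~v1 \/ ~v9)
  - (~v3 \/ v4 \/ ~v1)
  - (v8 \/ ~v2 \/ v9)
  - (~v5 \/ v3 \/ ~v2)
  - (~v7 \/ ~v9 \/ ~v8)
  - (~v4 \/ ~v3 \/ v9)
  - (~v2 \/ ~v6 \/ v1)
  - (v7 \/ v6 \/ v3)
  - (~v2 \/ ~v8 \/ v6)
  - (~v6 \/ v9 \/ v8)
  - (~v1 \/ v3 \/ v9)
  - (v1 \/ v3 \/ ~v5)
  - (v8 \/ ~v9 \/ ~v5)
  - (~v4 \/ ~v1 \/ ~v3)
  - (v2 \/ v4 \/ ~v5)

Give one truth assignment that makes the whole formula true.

Pure literal: v5 appears only negated; assign v5 = False.
Try v1 = False.
Set v2 = True and propagate.
  then v6 is forced to False.
  then v8 is forced to False.
  then v9 is forced to True.
The remaining clauses are satisfied by v3 = False, v4 = True, v7 = True.
Check each clause:
  1. (~v4 \/ ~v1 \/ ~v9) — ~v1 is true.
  2. (~v6 \/ ~v5 \/ v1) — ~v6 is true.
  3. (~v8 \/ ~v6 \/ v9) — ~v8 is true.
  4. (v1 \/ ~v6 \/ v2) — ~v6 is true.
  5. (v3 \/ v6 \/ v9) — v9 is true.
  6. (v9 \/ ~v7 \/ v4) — v9 is true.
  7. (v6 \/ v9 \/ ~v5) — v9 is true.
  8. (~v1 \/ ~v3 \/ ~v9) — ~v3 is true.
  9. (v4 \/ ~v1 \/ ~v3) — v4 is true.
  10. (v8 \/ ~v2 \/ v9) — v9 is true.
  11. (~v2 \/ v3 \/ ~v5) — ~v5 is true.
  12. (~v9 \/ ~v8 \/ ~v7) — ~v8 is true.
  13. (v9 \/ ~v3 \/ ~v4) — v9 is true.
  14. (~v6 \/ ~v2 \/ v1) — ~v6 is true.
  15. (v7 \/ v6 \/ v3) — v7 is true.
  16. (~v2 \/ ~v8 \/ v6) — ~v8 is true.
  17. (v9 \/ v8 \/ ~v6) — v9 is true.
  18. (v3 \/ ~v1 \/ v9) — v9 is true.
  19. (v3 \/ ~v5 \/ v1) — ~v5 is true.
  20. (~v5 \/ ~v9 \/ v8) — ~v5 is true.
  21. (~v1 \/ ~v4 \/ ~v3) — ~v3 is true.
  22. (~v5 \/ v4 \/ v2) — v2 is true.

v1=0, v2=1, v3=0, v4=1, v5=0, v6=0, v7=1, v8=0, v9=1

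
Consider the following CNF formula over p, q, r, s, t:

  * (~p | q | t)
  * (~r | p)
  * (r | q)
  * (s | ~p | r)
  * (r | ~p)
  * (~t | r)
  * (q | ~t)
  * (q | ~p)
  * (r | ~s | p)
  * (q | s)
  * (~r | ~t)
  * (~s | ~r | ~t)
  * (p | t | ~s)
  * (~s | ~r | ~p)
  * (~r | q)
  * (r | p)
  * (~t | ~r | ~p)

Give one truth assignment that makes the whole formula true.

p=T, q=T, r=T, s=F, t=F

q occurs only positively in the remaining clauses — set q = True.
Try p = True.
  then r is forced to True.
  then t is forced to False.
  then s is forced to False.
Every clause has at least one true literal under this assignment.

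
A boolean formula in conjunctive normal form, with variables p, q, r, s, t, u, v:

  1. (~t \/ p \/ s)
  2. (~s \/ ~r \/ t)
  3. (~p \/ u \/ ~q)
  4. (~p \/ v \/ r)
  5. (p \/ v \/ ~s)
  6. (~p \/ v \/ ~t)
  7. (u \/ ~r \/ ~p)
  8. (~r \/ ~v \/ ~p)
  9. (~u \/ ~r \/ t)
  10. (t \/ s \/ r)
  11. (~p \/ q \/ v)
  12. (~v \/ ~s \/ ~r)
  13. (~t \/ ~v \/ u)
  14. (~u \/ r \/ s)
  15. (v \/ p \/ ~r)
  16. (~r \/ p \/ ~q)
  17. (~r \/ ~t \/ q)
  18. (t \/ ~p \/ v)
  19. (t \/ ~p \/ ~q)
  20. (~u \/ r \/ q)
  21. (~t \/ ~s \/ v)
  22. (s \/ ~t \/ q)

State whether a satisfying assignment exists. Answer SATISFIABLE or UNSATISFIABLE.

SATISFIABLE

Branch on p: take p = False.
The remaining clauses are satisfied by q = False, r = False, s = True, t = False, u = False, v = True.
Every clause has at least one true literal under this assignment.
So p = False  q = False  r = False  s = True  t = False  u = False  v = True is a satisfying assignment.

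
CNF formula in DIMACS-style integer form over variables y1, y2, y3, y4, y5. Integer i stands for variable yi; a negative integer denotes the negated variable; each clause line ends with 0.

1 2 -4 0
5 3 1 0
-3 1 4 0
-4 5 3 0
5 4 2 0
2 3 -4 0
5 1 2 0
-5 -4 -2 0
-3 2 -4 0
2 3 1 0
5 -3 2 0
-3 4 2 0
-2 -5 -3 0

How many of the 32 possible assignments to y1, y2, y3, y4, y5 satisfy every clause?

7

Satisfying assignments:
  y1=0 y2=1 y3=0 y4=0 y5=1
  y1=0 y2=1 y3=1 y4=1 y5=0
  y1=1 y2=0 y3=0 y4=0 y5=1
  y1=1 y2=1 y3=0 y4=0 y5=0
  y1=1 y2=1 y3=0 y4=0 y5=1
  y1=1 y2=1 y3=1 y4=0 y5=0
  y1=1 y2=1 y3=1 y4=1 y5=0
That's 7 in total.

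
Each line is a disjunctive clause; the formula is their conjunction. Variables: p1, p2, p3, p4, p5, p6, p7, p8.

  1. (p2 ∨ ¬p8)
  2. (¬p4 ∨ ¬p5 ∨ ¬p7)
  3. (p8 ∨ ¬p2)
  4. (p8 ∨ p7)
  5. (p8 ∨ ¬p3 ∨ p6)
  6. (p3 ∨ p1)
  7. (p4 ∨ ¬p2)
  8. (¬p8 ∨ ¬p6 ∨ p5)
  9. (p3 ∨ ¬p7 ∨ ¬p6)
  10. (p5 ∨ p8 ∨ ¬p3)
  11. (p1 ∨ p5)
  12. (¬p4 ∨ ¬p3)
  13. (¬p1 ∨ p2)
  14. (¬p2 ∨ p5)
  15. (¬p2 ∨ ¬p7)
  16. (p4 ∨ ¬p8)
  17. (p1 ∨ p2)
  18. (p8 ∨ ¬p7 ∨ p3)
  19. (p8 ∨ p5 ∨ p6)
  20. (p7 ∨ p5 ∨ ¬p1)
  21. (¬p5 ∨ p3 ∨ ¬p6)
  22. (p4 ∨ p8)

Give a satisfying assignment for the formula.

p1=True  p2=True  p3=False  p4=True  p5=True  p6=False  p7=False  p8=True

Check each clause:
  1. (¬p8 ∨ p2) — p2 is true.
  2. (¬p5 ∨ ¬p7 ∨ ¬p4) — ¬p7 is true.
  3. (¬p2 ∨ p8) — p8 is true.
  4. (p8 ∨ p7) — p8 is true.
  5. (p6 ∨ p8 ∨ ¬p3) — p8 is true.
  6. (p3 ∨ p1) — p1 is true.
  7. (p4 ∨ ¬p2) — p4 is true.
  8. (¬p6 ∨ p5 ∨ ¬p8) — ¬p6 is true.
  9. (p3 ∨ ¬p7 ∨ ¬p6) — ¬p7 is true.
  10. (p5 ∨ ¬p3 ∨ p8) — p8 is true.
  11. (p1 ∨ p5) — p1 is true.
  12. (¬p3 ∨ ¬p4) — ¬p3 is true.
  13. (¬p1 ∨ p2) — p2 is true.
  14. (¬p2 ∨ p5) — p5 is true.
  15. (¬p2 ∨ ¬p7) — ¬p7 is true.
  16. (p4 ∨ ¬p8) — p4 is true.
  17. (p2 ∨ p1) — p1 is true.
  18. (p8 ∨ p3 ∨ ¬p7) — p8 is true.
  19. (p8 ∨ p6 ∨ p5) — p8 is true.
  20. (p7 ∨ p5 ∨ ¬p1) — p5 is true.
  21. (¬p6 ∨ p3 ∨ ¬p5) — ¬p6 is true.
  22. (p8 ∨ p4) — p8 is true.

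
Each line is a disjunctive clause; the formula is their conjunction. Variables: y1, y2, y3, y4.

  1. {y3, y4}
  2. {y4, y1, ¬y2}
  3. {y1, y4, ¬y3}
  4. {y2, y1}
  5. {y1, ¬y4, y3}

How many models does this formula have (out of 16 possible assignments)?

Satisfying assignments:
  y1=F y2=T y3=T y4=T
  y1=T y2=F y3=F y4=T
  y1=T y2=F y3=T y4=F
  y1=T y2=F y3=T y4=T
  y1=T y2=T y3=F y4=T
  y1=T y2=T y3=T y4=F
  y1=T y2=T y3=T y4=T
That's 7 in total.

7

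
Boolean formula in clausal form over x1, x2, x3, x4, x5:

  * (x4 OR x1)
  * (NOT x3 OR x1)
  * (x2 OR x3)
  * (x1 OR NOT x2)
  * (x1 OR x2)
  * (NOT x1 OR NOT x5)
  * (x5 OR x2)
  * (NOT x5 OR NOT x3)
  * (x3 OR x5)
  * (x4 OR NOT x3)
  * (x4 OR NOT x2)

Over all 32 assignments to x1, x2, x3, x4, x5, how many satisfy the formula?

The models are:
  x1=1 x2=1 x3=1 x4=1 x5=0
That's 1 in total.

1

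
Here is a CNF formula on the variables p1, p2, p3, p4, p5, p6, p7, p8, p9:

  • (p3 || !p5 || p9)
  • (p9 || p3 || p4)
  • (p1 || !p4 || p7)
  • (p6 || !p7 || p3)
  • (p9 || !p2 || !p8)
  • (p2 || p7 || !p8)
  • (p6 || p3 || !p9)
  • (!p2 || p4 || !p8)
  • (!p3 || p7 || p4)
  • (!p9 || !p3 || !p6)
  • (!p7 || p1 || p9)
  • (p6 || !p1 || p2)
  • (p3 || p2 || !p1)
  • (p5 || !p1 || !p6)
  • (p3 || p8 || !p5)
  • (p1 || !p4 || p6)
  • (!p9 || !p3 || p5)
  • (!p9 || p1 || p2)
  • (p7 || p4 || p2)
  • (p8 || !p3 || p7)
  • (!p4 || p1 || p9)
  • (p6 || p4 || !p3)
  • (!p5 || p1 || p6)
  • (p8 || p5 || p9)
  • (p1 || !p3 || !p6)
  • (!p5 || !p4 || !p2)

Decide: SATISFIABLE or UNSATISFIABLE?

Set p1 = True and propagate.
Try p2 = False.
  then p6 is forced to True.
  then p3 is forced to True.
  then p9 is forced to False.
  then p5 is forced to True.
The remaining clauses are satisfied by p4 = False, p7 = True, p8 = True.
So p1=T, p2=F, p3=T, p4=F, p5=T, p6=T, p7=T, p8=T, p9=F is a satisfying assignment.

SATISFIABLE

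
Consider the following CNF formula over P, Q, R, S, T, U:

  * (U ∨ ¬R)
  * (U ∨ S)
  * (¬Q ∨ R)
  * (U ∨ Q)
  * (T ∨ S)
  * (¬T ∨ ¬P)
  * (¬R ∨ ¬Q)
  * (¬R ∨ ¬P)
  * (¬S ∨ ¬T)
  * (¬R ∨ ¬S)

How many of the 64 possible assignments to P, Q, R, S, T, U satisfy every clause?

4

The models are:
  P=0 Q=0 R=0 S=0 T=1 U=1
  P=0 Q=0 R=0 S=1 T=0 U=1
  P=0 Q=0 R=1 S=0 T=1 U=1
  P=1 Q=0 R=0 S=1 T=0 U=1
That's 4 in total.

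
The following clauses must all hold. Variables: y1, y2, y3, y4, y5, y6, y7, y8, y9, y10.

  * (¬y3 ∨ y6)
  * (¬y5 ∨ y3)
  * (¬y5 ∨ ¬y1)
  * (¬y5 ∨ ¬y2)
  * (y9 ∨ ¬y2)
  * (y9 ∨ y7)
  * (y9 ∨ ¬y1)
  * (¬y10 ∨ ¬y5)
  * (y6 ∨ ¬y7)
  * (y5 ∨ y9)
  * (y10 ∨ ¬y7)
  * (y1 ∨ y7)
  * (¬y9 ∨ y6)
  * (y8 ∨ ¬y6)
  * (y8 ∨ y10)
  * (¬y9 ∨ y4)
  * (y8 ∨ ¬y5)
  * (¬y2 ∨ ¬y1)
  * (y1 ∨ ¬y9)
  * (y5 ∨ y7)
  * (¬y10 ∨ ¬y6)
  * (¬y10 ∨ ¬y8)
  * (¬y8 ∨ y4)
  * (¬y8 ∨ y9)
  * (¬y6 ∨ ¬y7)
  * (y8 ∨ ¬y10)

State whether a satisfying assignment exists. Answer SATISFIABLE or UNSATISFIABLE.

UNSATISFIABLE

y9 = True:
  propagation gives y6=True, y8=True, y4=True, y1=True; an empty clause results — contradiction.
y9 = False:
  propagation gives y2=False, y7=True, y1=False, y6=True; an empty clause results — contradiction.
Every branch closes, so no satisfying assignment exists.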